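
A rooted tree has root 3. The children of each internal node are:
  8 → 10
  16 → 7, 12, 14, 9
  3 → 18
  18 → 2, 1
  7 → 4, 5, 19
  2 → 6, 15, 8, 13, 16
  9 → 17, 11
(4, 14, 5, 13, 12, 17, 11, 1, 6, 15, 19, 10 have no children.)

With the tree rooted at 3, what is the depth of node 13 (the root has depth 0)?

3

Path from 3 to 13: 3–18–2–13, which has 3 edges.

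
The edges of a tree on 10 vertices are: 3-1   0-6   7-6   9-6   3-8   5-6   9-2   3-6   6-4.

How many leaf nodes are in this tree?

Exactly 7 nodes have a single neighbour: 0, 1, 2, 4, 5, 7, 8.

7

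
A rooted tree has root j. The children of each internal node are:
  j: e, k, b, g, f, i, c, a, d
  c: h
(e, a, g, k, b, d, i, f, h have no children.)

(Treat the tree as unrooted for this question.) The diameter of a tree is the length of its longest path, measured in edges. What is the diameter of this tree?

Starting from h, a farthest node is b at distance 3.
One longest path: h - c - j - b.
So the diameter is 3.

3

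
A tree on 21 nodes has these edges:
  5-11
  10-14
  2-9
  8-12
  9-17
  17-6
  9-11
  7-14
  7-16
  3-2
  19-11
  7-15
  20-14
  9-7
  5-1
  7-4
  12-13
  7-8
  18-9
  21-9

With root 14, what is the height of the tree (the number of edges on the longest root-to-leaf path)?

5

A deepest node is 1, reached by 14 – 7 – 9 – 11 – 5 – 1.
That path has 5 edges, so the height is 5.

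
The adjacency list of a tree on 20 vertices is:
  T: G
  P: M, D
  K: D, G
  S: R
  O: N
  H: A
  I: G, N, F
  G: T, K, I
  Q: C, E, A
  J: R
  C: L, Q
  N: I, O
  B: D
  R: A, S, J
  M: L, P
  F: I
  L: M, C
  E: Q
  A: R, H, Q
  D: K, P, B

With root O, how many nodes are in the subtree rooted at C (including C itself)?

8

C's subtree: {C, Q, E, A, H, R, S, J}, size 8.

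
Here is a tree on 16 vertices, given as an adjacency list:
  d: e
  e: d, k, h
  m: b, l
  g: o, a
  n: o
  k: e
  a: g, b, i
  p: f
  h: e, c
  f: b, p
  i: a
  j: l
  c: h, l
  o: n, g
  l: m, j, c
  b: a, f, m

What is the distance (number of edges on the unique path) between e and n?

Walking from e: e–h–c–l–m–b–a–g–o–n. Length 9.

9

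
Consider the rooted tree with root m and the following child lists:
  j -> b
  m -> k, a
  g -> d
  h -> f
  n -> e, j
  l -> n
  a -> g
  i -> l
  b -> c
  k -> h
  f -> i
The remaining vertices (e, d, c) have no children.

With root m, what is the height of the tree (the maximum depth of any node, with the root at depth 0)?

9

A deepest node is c, reached by m–k–h–f–i–l–n–j–b–c.
That path has 9 edges, so the height is 9.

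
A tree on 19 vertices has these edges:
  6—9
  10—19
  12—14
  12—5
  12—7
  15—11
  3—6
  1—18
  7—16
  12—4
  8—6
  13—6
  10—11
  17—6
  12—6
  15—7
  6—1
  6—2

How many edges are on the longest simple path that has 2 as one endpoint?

The node farthest from 2 is 19, via 2–6–12–7–15–11–10–19 — 7 edges.

7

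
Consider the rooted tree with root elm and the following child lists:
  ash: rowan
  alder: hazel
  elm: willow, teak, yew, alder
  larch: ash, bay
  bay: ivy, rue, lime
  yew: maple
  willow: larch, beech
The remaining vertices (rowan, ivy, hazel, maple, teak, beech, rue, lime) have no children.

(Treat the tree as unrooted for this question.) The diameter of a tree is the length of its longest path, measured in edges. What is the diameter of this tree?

6

Starting from rue, a farthest node is hazel at distance 6.
One longest path: rue-bay-larch-willow-elm-alder-hazel.
So the diameter is 6.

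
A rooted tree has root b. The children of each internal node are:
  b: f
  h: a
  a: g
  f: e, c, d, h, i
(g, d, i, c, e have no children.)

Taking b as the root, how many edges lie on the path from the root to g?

4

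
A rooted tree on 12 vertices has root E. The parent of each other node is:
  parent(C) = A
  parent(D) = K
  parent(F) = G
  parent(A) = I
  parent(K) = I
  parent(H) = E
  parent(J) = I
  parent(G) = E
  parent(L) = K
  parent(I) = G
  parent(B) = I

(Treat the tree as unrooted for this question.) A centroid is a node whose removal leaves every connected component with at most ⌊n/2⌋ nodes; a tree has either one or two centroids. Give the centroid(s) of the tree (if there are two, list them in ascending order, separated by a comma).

Delete I: the remaining components have sizes 4, 3, 2, 1, 1. Max 4 ≤ 6, so I is a centroid.
No neighbour of I does as well, so I is the unique centroid.

I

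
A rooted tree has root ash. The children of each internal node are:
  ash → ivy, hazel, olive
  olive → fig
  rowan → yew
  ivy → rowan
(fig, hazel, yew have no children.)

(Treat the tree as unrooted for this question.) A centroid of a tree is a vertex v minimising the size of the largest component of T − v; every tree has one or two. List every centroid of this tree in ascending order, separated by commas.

ash

Delete ash: the remaining components have sizes 3, 2, 1. Max 3 ≤ 3, so ash is a centroid.
No neighbour of ash does as well, so ash is the unique centroid.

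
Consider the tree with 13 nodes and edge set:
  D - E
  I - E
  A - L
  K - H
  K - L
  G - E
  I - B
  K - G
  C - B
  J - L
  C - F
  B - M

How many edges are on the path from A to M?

7

A - L - K - G - E - I - B - M: 7 edges.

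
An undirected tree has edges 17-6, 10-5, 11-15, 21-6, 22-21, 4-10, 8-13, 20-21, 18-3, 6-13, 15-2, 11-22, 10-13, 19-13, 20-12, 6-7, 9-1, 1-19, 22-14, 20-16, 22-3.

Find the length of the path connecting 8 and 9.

Walking from 8: 8 – 13 – 19 – 1 – 9. Length 4.

4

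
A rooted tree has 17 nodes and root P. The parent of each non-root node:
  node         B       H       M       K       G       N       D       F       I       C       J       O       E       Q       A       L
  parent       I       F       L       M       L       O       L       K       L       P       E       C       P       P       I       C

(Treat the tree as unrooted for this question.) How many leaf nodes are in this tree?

8

Exactly 8 nodes have a single neighbour: A, B, D, G, H, J, N, Q.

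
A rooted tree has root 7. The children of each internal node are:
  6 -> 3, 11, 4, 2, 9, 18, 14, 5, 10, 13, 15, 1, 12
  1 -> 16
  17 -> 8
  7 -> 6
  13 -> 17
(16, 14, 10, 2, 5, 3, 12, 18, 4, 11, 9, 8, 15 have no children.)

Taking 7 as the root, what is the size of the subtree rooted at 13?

Descendants of 13 (including itself): 13, 17, 8. That's 3.

3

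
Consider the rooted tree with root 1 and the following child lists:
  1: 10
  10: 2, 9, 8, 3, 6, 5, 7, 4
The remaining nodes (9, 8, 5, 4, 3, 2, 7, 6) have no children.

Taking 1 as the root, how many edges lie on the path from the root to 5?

Path from 1 to 5: 1–10–5, which has 2 edges.

2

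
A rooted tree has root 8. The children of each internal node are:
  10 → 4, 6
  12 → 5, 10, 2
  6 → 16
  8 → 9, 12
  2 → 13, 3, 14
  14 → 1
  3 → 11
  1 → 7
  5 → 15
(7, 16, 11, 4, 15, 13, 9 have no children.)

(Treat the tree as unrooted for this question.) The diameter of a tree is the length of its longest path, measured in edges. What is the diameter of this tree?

7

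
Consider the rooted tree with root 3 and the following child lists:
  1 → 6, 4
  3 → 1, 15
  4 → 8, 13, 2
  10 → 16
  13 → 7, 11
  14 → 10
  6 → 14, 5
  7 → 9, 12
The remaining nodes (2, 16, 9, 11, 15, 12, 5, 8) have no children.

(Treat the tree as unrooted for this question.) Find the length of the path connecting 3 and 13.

The path is 3 – 1 – 4 – 13, which has 3 edges.

3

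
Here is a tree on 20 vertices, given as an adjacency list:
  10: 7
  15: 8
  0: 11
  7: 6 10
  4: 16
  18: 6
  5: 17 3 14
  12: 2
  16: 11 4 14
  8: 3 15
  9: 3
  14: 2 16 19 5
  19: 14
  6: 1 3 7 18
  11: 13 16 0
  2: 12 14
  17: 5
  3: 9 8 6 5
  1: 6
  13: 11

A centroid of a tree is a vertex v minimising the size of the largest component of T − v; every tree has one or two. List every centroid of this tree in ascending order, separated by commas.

Delete 5: the remaining components have sizes 9, 9, 1. Max 9 ≤ 10, so 5 is a centroid.
No neighbour of 5 does as well, so 5 is the unique centroid.

5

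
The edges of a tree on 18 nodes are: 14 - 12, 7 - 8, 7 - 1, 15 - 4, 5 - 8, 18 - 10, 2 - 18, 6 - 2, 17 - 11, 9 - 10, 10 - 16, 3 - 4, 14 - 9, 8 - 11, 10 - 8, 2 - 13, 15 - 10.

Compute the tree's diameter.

Starting from 1, a farthest node is 12 at distance 6.
One longest path: 1 – 7 – 8 – 10 – 9 – 14 – 12.
So the diameter is 6.

6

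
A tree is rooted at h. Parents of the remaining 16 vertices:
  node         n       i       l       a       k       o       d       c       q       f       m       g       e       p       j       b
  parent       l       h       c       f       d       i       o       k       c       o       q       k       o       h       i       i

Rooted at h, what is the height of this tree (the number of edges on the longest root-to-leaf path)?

7

The longest root-to-leaf path is h – i – o – d – k – c – l – n (7 edges).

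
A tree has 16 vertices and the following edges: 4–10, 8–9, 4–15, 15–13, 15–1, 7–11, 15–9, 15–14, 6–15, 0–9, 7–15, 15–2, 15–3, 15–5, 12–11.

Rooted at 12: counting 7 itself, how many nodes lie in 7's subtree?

The subtree rooted at 7 contains: 7, 15, 2, 5, 4, 3, 9, 1, 14, 6, 13, 10, 0, 8 — 14 nodes.

14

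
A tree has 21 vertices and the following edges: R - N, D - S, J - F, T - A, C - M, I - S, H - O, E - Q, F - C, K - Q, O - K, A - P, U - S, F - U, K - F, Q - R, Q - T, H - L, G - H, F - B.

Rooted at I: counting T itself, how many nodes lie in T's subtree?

3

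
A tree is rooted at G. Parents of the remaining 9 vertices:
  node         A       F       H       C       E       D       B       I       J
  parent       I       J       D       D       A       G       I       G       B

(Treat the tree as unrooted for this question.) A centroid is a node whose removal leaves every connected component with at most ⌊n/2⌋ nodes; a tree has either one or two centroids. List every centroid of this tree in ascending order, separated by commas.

I

Removing I splits the tree into components of sizes 4, 3, 2; the largest is 4 ≤ ⌊10/2⌋ = 5.
No neighbour of I does as well, so I is the unique centroid.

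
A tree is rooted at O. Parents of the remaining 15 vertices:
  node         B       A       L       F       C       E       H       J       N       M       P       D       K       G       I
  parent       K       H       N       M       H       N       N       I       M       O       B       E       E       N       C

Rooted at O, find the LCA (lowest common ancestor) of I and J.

I

Ancestors of I (toward the root): I, C, H, N, M, O.
Ancestors of J: J, I, C, H, N, M, O.
The deepest node appearing in both lists is I.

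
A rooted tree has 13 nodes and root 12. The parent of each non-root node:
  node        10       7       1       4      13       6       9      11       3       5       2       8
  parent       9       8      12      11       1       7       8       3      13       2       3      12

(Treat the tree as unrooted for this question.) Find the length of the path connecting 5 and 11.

5 – 2 – 3 – 11: 3 edges.

3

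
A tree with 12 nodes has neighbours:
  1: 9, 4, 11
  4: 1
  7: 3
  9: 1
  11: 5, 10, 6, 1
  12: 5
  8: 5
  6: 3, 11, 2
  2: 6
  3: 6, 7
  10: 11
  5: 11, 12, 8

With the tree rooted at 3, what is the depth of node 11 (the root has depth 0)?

Climbing from 11 to the root: 11–6–3. That's 2 steps.

2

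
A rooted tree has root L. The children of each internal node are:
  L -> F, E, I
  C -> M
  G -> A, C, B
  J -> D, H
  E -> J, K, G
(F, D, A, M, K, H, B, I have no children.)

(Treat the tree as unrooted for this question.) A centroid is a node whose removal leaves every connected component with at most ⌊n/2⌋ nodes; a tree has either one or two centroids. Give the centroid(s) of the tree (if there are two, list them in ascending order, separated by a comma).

Delete E: the remaining components have sizes 5, 3, 3, 1. Max 5 ≤ 6, so E is a centroid.
No neighbour of E does as well, so E is the unique centroid.

E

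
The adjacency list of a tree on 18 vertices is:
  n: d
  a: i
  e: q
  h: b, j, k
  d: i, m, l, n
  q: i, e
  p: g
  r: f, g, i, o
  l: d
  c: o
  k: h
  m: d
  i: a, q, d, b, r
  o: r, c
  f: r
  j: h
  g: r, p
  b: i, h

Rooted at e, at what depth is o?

4

Path from e to o: e → q → i → r → o, which has 4 edges.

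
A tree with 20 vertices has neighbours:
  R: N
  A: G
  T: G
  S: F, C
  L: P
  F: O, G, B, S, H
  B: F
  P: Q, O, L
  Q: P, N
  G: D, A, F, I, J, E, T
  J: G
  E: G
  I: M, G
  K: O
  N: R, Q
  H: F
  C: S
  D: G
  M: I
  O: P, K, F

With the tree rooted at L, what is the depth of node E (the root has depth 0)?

Climbing from E to the root: E–G–F–O–P–L. That's 5 steps.

5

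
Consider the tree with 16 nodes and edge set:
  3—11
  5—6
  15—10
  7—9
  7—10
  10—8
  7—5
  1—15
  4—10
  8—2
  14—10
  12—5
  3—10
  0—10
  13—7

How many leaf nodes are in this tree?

10

Exactly 10 nodes have a single neighbour: 0, 1, 2, 4, 6, 9, 11, 12, 13, 14.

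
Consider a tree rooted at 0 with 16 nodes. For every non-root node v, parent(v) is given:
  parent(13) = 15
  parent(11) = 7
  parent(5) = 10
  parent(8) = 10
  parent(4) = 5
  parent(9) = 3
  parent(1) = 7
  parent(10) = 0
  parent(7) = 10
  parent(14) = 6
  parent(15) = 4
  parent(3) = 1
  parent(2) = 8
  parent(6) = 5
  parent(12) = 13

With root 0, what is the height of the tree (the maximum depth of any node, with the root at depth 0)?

6

The longest root-to-leaf path is 0 → 10 → 5 → 4 → 15 → 13 → 12 (6 edges).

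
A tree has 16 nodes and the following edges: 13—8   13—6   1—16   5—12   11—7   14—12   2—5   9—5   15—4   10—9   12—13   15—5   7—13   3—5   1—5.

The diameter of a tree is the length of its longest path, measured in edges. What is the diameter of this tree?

BFS from 11 reaches 16 last, at distance 6; BFS from 16 confirms no node is farther.
Path: 11–7–13–12–5–1–16.

6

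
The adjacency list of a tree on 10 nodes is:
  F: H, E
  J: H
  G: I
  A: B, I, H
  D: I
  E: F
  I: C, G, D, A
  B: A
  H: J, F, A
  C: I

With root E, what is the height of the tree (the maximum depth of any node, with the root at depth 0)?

5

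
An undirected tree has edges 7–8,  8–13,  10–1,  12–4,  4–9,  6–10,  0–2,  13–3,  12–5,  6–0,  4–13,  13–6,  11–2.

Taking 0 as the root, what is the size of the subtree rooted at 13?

8

The subtree rooted at 13 contains: 13, 4, 8, 3, 12, 9, 7, 5 — 8 nodes.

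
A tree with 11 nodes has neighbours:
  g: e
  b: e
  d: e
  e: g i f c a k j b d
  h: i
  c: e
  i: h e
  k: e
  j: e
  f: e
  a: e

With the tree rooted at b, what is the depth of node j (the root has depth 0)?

b → e → j — 2 edges.

2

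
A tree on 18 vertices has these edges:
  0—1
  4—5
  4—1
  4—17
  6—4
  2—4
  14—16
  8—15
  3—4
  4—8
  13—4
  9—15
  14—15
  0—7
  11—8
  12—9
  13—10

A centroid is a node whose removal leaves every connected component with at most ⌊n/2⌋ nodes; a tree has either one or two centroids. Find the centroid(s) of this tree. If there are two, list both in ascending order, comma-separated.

4

Removing 4 splits the tree into components of sizes 7, 3, 2, 1, 1, 1, 1, 1; the largest is 7 ≤ ⌊18/2⌋ = 9.
No neighbour of 4 does as well, so 4 is the unique centroid.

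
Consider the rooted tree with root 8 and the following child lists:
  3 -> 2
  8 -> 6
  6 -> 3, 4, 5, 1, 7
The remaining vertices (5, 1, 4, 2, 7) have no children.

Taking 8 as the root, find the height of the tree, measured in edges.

3

2 sits deepest: 8 → 6 → 3 → 2 — 3 edges from the root.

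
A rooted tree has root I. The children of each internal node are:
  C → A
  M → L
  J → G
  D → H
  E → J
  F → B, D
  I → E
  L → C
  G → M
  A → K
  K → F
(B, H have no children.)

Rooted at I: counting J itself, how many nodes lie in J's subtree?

11

J's subtree: {J, G, M, L, C, A, K, F, B, D, H}, size 11.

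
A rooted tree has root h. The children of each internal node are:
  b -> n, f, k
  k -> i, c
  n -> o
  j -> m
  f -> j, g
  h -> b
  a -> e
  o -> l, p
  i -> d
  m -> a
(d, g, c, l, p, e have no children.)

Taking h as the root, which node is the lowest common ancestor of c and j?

Ancestors of c (toward the root): c, k, b, h.
Ancestors of j: j, f, b, h.
The deepest node appearing in both lists is b.

b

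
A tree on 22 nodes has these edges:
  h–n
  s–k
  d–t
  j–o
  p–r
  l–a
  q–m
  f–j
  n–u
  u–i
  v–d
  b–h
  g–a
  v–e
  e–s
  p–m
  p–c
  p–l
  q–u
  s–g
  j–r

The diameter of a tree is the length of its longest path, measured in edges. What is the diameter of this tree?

Starting from t, a farthest node is b at distance 14.
One longest path: t-d-v-e-s-g-a-l-p-m-q-u-n-h-b.
So the diameter is 14.

14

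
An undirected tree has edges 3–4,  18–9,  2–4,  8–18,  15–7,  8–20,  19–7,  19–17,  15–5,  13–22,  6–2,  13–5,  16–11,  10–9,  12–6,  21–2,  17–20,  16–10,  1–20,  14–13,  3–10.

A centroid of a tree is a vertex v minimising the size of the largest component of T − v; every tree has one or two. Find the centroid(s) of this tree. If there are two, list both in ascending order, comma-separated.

Removing 8 splits the tree into components of sizes 11, 10; the largest is 11 ≤ ⌊22/2⌋ = 11.
Its neighbour 18 also leaves a largest component of size 11, so both are centroids.

8, 18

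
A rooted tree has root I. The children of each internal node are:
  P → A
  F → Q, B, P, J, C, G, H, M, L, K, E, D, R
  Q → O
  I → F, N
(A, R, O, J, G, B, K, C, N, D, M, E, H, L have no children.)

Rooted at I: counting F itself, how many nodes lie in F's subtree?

16

Descendants of F (including itself): F, Q, P, C, E, D, L, G, M, K, J, B, R, H, O, A. That's 16.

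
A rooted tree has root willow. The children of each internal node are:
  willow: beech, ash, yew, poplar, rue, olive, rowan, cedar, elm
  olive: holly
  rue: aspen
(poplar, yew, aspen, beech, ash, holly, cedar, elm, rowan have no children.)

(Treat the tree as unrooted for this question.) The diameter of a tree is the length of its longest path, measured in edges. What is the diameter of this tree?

Starting from holly, a farthest node is aspen at distance 4.
One longest path: holly-olive-willow-rue-aspen.
So the diameter is 4.

4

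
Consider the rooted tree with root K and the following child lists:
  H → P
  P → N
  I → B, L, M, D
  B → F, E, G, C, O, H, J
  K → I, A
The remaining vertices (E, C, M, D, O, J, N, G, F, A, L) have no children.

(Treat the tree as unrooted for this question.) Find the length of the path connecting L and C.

The path is L–I–B–C, which has 3 edges.

3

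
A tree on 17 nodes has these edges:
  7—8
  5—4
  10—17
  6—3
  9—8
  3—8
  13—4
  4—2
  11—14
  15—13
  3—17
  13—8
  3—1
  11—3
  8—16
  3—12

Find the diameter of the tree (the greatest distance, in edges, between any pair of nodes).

Starting from 2, a farthest node is 10 at distance 6.
One longest path: 2–4–13–8–3–17–10.
So the diameter is 6.

6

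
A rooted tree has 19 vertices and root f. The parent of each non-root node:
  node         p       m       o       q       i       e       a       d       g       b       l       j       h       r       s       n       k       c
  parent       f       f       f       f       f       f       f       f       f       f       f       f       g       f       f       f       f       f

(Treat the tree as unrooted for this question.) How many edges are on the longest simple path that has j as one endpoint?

3

A farthest node from j is h.
The path j – f – g – h has 3 edges.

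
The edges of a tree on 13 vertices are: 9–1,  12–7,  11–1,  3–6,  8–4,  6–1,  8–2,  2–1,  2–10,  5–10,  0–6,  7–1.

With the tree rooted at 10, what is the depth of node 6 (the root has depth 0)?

3

Path from 10 to 6: 10 → 2 → 1 → 6, which has 3 edges.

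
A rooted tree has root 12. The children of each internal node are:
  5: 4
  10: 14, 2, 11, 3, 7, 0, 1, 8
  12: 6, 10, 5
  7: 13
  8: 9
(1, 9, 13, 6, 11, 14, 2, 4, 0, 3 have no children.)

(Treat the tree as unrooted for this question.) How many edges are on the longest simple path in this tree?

5

A longest path is 4 - 5 - 12 - 10 - 8 - 9, with 5 edges.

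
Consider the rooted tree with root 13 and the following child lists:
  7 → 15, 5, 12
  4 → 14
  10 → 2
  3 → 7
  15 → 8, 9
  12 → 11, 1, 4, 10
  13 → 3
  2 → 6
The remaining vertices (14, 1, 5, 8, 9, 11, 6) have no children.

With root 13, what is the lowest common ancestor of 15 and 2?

15's ancestor chain is 15, 7, 3, 13 and 2's is 2, 10, 12, 7, 3, 13; they first meet at 7.

7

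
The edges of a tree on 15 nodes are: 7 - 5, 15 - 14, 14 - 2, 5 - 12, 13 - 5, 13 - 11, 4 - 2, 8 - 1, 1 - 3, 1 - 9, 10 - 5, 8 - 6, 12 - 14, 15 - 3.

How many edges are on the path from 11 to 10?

11 – 13 – 5 – 10: 3 edges.

3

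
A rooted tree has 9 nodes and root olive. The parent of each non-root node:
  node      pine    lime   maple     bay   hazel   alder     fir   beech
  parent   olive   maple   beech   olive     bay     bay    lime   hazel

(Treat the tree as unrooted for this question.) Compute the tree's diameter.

7

BFS from fir reaches pine last, at distance 7; BFS from pine confirms no node is farther.
Path: fir-lime-maple-beech-hazel-bay-olive-pine.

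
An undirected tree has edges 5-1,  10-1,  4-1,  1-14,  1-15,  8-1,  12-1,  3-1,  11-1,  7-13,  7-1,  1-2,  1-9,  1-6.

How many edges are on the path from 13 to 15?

The path is 13–7–1–15, which has 3 edges.

3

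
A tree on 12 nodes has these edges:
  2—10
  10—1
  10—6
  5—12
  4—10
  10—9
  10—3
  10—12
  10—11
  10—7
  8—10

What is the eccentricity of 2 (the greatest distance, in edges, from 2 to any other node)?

3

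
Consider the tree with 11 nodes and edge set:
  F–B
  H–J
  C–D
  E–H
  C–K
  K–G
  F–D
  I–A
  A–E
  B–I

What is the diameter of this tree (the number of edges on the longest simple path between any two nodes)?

10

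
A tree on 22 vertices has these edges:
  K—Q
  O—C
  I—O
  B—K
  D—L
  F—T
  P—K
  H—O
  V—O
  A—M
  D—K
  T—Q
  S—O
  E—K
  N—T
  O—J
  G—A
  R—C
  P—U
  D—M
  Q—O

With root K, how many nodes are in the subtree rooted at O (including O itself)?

8

O's subtree: {O, H, C, I, J, V, S, R}, size 8.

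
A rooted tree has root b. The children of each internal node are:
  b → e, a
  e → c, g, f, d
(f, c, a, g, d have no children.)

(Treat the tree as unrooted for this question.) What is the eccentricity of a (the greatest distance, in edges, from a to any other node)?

3

The node farthest from a is f (g, c, d also at distance 3), via a-b-e-f — 3 edges.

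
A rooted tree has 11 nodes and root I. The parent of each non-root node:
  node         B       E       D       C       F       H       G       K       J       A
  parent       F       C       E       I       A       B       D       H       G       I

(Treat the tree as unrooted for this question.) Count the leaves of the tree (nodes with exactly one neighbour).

2

The leaves are J, K.
That is 2 leaves.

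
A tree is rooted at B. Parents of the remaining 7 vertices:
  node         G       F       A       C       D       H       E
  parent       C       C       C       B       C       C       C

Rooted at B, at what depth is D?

Path from B to D: B–C–D, which has 2 edges.

2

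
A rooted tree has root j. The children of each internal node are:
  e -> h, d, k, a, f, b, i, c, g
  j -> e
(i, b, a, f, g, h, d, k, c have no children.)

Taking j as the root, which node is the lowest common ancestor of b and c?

Ancestors of b (toward the root): b, e, j.
Ancestors of c: c, e, j.
The deepest node appearing in both lists is e.

e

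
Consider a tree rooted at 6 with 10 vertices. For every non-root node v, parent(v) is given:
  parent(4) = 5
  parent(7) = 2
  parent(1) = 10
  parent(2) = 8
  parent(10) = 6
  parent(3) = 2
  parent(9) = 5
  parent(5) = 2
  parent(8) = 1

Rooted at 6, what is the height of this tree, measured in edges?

The longest root-to-leaf path is 6 → 10 → 1 → 8 → 2 → 5 → 9 (6 edges).

6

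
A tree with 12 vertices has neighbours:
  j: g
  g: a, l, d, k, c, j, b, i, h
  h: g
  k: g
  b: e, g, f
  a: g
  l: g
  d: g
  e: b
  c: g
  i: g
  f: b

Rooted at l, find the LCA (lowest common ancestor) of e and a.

g

e's ancestor chain is e, b, g, l and a's is a, g, l; they first meet at g.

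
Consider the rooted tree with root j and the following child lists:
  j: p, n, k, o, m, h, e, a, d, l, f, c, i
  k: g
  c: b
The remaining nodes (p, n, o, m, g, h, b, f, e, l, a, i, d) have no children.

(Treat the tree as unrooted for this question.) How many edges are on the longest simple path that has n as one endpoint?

A farthest node from n is b (g also at distance 3).
The path n – j – c – b has 3 edges.

3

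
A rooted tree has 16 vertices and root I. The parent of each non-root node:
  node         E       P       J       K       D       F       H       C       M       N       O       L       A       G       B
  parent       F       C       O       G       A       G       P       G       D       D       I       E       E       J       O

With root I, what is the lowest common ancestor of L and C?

L's ancestor chain is L, E, F, G, J, O, I and C's is C, G, J, O, I; they first meet at G.

G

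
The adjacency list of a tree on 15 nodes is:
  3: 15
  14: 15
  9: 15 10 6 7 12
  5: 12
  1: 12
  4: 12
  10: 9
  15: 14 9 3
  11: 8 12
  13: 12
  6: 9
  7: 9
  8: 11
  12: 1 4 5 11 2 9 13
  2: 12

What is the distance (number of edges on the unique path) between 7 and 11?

3

The path is 7–9–12–11, which has 3 edges.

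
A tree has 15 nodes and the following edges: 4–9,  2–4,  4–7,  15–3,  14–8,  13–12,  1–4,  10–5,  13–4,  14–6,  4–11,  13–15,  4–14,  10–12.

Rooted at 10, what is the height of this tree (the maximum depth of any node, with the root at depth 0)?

5

8 sits deepest: 10–12–13–4–14–8 — 5 edges from the root.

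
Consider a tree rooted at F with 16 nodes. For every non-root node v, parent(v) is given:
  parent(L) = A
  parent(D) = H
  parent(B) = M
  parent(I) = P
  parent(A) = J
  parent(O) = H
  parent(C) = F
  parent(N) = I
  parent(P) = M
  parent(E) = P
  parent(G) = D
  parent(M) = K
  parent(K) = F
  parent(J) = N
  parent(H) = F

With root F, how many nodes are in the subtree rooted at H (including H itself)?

Descendants of H (including itself): H, O, D, G. That's 4.

4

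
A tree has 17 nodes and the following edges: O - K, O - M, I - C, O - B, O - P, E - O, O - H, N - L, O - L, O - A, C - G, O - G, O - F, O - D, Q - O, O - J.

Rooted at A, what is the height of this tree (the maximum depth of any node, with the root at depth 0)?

4

A deepest node is I, reached by A – O – G – C – I.
That path has 4 edges, so the height is 4.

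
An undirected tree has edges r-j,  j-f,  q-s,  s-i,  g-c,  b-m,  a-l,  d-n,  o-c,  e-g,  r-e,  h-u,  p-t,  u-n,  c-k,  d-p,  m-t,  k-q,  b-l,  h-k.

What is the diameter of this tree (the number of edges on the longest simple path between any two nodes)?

A longest path is a-l-b-m-t-p-d-n-u-h-k-c-g-e-r-j-f, with 16 edges.

16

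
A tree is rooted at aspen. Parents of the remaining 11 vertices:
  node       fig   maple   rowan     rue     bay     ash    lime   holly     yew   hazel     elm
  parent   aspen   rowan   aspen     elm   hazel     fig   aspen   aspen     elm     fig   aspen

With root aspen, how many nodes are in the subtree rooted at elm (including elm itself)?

3

elm's subtree: {elm, rue, yew}, size 3.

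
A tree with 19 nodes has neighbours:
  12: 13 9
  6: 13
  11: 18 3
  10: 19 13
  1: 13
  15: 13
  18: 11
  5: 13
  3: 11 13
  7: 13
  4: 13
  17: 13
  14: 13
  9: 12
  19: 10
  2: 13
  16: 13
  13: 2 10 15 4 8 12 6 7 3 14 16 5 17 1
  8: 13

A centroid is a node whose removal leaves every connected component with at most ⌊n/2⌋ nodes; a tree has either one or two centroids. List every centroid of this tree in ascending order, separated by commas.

If 13 is removed the pieces have sizes 3, 2, 2, 1, 1, 1, 1, 1, 1, 1, 1, 1, 1, 1, all ≤ ⌊19/2⌋ = 9.
No neighbour of 13 does as well, so 13 is the unique centroid.

13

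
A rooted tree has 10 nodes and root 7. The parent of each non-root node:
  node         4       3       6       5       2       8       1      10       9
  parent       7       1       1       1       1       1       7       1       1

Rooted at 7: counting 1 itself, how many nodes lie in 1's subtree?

8

Descendants of 1 (including itself): 1, 2, 6, 3, 10, 8, 5, 9. That's 8.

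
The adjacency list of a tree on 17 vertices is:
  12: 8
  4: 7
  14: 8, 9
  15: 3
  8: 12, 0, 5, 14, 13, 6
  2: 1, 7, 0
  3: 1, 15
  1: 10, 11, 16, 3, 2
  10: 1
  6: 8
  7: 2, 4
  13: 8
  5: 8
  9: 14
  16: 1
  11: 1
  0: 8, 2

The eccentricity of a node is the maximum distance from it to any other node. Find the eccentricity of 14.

The node farthest from 14 is 15, via 14 – 8 – 0 – 2 – 1 – 3 – 15 — 6 edges.

6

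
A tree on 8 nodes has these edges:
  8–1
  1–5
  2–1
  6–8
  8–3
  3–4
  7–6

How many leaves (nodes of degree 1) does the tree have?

4

Exactly 4 nodes have a single neighbour: 2, 4, 5, 7.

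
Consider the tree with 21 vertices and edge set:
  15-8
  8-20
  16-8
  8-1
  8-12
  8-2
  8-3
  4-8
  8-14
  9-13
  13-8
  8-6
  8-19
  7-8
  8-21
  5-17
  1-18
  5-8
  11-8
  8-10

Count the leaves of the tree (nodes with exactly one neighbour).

17

Degree-1 nodes: 2, 3, 4, 6, 7, 9, 10, 11, 12, 14, 15, 16, 17, 18, 19, 20, 21 — 17 of them.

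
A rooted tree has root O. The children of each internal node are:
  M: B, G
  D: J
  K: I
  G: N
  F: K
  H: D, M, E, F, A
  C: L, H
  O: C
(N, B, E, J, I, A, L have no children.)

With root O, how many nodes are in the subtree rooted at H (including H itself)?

Descendants of H (including itself): H, M, F, E, A, D, B, G, K, J, N, I. That's 12.

12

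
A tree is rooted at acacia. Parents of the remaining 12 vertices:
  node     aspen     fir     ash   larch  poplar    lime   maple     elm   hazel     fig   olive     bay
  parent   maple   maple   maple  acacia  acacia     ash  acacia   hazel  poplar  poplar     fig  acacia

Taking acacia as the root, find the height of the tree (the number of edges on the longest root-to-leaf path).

3

The longest root-to-leaf path is acacia → poplar → fig → olive (3 edges).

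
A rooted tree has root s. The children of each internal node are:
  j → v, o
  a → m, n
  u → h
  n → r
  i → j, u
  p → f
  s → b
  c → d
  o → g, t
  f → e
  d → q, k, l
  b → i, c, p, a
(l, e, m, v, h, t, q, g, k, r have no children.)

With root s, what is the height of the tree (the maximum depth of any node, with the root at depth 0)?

5

t sits deepest: s–b–i–j–o–t — 5 edges from the root.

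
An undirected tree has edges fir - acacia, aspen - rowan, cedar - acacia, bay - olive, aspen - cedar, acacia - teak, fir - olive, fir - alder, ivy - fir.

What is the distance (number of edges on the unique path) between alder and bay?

The path is alder–fir–olive–bay, which has 3 edges.

3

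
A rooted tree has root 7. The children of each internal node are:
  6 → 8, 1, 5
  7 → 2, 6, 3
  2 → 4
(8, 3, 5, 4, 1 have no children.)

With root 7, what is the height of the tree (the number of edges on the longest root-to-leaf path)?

The longest root-to-leaf path is 7 – 2 – 4 (2 edges).

2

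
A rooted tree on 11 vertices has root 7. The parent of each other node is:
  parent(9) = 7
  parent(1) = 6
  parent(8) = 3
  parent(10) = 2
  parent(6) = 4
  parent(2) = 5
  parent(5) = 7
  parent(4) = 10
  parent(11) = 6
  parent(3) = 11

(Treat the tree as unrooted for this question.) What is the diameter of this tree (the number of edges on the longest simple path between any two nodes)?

9

Starting from 9, a farthest node is 8 at distance 9.
One longest path: 9-7-5-2-10-4-6-11-3-8.
So the diameter is 9.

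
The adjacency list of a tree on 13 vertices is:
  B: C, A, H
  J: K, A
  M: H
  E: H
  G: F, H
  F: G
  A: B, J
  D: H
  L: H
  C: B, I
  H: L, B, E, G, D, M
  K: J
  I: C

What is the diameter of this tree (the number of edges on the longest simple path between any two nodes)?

A longest path is K – J – A – B – H – G – F, with 6 edges.

6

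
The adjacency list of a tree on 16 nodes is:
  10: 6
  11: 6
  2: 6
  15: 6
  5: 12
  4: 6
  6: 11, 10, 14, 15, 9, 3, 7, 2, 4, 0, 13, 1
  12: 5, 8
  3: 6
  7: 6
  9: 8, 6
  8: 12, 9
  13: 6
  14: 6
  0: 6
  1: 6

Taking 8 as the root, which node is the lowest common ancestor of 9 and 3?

9

9's ancestor chain is 9, 8 and 3's is 3, 6, 9, 8; they first meet at 9.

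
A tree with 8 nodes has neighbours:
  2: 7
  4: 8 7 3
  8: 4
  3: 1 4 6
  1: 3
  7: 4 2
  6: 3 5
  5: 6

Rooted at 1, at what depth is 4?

1–3–4 — 2 edges.

2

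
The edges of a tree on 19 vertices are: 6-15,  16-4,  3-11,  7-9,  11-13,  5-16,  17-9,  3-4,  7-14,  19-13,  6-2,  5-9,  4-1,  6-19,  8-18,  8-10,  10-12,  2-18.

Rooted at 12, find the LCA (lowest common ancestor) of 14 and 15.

Ancestors of 14 (toward the root): 14, 7, 9, 5, 16, 4, 3, 11, 13, 19, 6, 2, 18, 8, 10, 12.
Ancestors of 15: 15, 6, 2, 18, 8, 10, 12.
The deepest node appearing in both lists is 6.

6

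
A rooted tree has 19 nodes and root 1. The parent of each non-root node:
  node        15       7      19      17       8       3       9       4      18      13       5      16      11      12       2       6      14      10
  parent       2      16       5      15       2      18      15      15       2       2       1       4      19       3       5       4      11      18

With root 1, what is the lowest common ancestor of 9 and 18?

Ancestors of 9 (toward the root): 9, 15, 2, 5, 1.
Ancestors of 18: 18, 2, 5, 1.
The deepest node appearing in both lists is 2.

2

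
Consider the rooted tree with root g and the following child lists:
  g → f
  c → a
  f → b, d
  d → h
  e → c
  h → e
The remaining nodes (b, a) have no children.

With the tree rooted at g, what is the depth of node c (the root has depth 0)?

5

Path from g to c: g – f – d – h – e – c, which has 5 edges.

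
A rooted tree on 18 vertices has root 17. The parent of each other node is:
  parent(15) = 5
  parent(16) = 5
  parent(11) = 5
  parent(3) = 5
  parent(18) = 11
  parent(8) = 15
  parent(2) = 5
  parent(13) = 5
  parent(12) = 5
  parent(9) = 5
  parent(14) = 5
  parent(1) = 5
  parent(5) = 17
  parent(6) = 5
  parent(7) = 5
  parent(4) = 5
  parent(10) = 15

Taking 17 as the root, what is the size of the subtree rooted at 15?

The subtree rooted at 15 contains: 15, 8, 10 — 3 nodes.

3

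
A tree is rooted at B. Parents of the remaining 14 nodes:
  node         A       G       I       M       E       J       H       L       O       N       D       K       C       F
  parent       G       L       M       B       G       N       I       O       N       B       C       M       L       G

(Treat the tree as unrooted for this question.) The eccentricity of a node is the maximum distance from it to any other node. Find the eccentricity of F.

8

A farthest node from F is H.
The path F – G – L – O – N – B – M – I – H has 8 edges.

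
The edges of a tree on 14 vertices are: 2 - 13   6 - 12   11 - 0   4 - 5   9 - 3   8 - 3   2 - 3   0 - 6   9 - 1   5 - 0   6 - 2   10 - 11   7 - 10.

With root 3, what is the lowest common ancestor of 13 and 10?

2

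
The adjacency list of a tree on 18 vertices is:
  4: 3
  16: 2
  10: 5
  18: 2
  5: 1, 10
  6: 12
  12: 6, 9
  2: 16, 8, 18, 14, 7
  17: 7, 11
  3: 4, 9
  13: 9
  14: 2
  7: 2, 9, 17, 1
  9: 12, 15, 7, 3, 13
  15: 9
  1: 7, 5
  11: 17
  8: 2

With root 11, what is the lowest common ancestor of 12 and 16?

7

12's ancestor chain is 12, 9, 7, 17, 11 and 16's is 16, 2, 7, 17, 11; they first meet at 7.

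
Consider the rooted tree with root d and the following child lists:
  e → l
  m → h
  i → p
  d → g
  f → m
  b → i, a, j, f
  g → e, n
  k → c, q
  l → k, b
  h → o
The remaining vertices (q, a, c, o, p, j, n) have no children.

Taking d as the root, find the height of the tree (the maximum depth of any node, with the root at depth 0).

8

A deepest node is o, reached by d–g–e–l–b–f–m–h–o.
That path has 8 edges, so the height is 8.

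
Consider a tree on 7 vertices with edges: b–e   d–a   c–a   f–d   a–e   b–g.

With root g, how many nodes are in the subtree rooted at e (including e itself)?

5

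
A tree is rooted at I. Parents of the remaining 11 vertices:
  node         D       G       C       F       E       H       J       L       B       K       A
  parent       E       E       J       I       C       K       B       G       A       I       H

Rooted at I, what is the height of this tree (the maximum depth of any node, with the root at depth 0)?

9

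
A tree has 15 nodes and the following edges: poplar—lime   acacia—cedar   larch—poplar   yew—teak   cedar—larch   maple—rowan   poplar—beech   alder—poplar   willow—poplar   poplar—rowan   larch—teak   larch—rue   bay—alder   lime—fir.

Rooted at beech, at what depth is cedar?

3

Path from beech to cedar: beech–poplar–larch–cedar, which has 3 edges.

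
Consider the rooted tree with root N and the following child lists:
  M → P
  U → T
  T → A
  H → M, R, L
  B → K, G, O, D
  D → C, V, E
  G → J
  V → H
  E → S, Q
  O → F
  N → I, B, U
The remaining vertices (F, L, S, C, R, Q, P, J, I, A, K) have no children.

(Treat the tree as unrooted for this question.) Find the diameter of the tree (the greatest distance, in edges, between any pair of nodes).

9

A longest path is A - T - U - N - B - D - V - H - M - P, with 9 edges.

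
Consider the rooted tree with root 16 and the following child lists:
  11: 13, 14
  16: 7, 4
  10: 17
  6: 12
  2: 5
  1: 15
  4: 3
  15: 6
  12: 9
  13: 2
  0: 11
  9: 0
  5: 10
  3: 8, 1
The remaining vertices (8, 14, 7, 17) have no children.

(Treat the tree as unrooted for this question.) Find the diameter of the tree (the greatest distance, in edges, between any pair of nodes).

BFS from 7 reaches 17 last, at distance 15; BFS from 17 confirms no node is farther.
Path: 7 - 16 - 4 - 3 - 1 - 15 - 6 - 12 - 9 - 0 - 11 - 13 - 2 - 5 - 10 - 17.

15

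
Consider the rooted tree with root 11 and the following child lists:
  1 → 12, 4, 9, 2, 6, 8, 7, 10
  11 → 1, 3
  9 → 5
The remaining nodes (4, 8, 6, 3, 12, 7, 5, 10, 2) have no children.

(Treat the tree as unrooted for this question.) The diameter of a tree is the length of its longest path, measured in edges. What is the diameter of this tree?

A longest path is 5-9-1-11-3, with 4 edges.

4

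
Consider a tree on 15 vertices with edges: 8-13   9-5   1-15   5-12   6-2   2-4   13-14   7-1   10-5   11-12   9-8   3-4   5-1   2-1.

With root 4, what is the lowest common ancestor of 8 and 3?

4

Ancestors of 8 (toward the root): 8, 9, 5, 1, 2, 4.
Ancestors of 3: 3, 4.
The deepest node appearing in both lists is 4.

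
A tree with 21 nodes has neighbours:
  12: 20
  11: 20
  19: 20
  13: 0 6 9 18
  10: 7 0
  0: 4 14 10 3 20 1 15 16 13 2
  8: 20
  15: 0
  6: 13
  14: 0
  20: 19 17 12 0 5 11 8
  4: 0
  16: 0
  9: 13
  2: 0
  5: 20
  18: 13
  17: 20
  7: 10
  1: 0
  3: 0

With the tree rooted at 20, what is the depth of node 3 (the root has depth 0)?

2

Climbing from 3 to the root: 3 → 0 → 20. That's 2 steps.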